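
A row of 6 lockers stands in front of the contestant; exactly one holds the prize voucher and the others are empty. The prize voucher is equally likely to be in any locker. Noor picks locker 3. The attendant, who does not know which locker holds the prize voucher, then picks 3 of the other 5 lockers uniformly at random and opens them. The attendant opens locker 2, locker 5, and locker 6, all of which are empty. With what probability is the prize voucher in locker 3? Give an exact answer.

Because the attendant chose which lockers to open without knowing where the prize voucher is, the choice is independent of the prize location. Learning that none of the 3 opened lockers holds the prize voucher simply rules out those 3 locations and leaves the remaining 3 lockers still equally likely by symmetry.
So P(the prize voucher in locker 3) = 1/3.

1/3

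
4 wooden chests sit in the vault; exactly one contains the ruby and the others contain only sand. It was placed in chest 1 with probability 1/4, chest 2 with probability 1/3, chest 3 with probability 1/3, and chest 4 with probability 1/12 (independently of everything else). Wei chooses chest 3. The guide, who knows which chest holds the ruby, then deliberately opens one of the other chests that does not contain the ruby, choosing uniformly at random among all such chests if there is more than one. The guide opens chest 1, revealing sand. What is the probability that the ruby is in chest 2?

Consider each possible location of the ruby in turn.
If it is in chest 1 (prior 1/4): the guide opened chest 1, so this case is ruled out; weight (1/4)·0 = 0.
If it is in chest 2 (prior 1/3): the guide has 2 equally likely choices, so probability 1/2; weight (1/3)·(1/2) = 1/6.
If it is in chest 3 (prior 1/3): the guide has 3 equally likely choices, so probability 1/3; weight (1/3)·(1/3) = 1/9.
If it is in chest 4 (prior 1/12): the guide has 2 equally likely choices, so probability 1/2; weight (1/12)·(1/2) = 1/24.
The weights sum to 23/72.
So P(the ruby in chest 2 | the guide opened chest 1) = (1/6) / (23/72) = 12/23.

12/23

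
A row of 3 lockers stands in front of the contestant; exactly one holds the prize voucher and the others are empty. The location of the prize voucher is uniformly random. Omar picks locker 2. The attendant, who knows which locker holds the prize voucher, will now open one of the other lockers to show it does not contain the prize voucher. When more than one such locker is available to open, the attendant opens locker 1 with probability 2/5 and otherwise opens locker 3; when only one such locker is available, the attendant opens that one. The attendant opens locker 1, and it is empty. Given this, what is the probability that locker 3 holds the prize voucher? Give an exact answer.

Apply Bayes' rule, conditioning on where the prize voucher actually is.
If it is in locker 1 (prior 1/3): the attendant opened locker 1, so this case is ruled out; weight (1/3)·0 = 0.
If it is in locker 2 (prior 1/3): locker 1 is available, opened with probability 2/5; weight (1/3)·(2/5) = 2/15.
If it is in locker 3 (prior 1/3): only locker 1 is available, probability 1; weight (1/3)·1 = 1/3.
The weights sum to 7/15.
So P(the prize voucher in locker 3 | the attendant opened locker 1) = (1/3) / (7/15) = 5/7.

5/7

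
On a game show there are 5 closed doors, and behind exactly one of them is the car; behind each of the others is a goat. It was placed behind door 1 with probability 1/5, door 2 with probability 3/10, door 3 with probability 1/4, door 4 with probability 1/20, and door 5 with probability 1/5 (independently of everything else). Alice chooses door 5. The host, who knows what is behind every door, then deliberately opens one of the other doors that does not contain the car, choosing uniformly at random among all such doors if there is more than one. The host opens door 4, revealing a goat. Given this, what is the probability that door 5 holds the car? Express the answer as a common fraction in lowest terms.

Consider each possible location of the car in turn.
If it is behind door 1 (prior 1/5): the host has 3 equally likely choices, so probability 1/3; weight (1/5)·(1/3) = 1/15.
If it is behind door 2 (prior 3/10): the host has 3 equally likely choices, so probability 1/3; weight (3/10)·(1/3) = 1/10.
If it is behind door 3 (prior 1/4): the host has 3 equally likely choices, so probability 1/3; weight (1/4)·(1/3) = 1/12.
If it is behind door 4 (prior 1/20): the host opened door 4, so this case is ruled out; weight (1/20)·0 = 0.
If it is behind door 5 (prior 1/5): the host has 4 equally likely choices, so probability 1/4; weight (1/5)·(1/4) = 1/20.
The weights sum to 3/10.
So P(the car behind door 5 | the host opened door 4) = (1/20) / (3/10) = 1/6.

1/6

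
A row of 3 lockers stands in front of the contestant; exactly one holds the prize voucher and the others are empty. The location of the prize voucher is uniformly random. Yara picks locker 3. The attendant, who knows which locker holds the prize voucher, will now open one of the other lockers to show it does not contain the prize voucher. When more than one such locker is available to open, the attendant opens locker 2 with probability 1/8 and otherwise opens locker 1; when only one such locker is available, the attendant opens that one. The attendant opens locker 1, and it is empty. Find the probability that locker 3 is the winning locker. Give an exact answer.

Apply Bayes' rule, conditioning on where the prize voucher actually is.
If it is in locker 1 (prior 1/3): the attendant opened locker 1, so this case is ruled out; weight (1/3)·0 = 0.
If it is in locker 2 (prior 1/3): only locker 1 is available, probability 1; weight (1/3)·1 = 1/3.
If it is in locker 3 (prior 1/3): locker 2 is available but not opened, probability 7/8; weight (1/3)·(7/8) = 7/24.
The weights sum to 5/8.
So P(the prize voucher in locker 3 | the attendant opened locker 1) = (7/24) / (5/8) = 7/15.

7/15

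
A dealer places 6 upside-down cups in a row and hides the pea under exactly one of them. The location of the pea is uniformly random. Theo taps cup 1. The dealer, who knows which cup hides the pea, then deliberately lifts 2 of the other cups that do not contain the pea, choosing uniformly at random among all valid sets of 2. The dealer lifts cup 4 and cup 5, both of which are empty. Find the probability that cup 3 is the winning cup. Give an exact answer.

5/18

Consider each possible location of the pea in turn.
If it is under cup 1 (prior 1/6): the dealer has 10 equally likely choices, so probability 1/10; weight (1/6)·(1/10) = 1/60.
If it is under any of cups 2, 3, and 6 (prior 1/6 each): the dealer has 6 equally likely choices, so probability 1/6; weight (1/6)·(1/6) = 1/36 each.
If it is under either of cups 4 and 5 (prior 1/6 each): that cup was opened and seen not to hold the prize — ruled out; weight (1/6)·0 = 0 each.
The weights sum to 1/10.
So P(the pea under cup 3 | the dealer opened cup 4 and cup 5) = (1/36) / (1/10) = 5/18.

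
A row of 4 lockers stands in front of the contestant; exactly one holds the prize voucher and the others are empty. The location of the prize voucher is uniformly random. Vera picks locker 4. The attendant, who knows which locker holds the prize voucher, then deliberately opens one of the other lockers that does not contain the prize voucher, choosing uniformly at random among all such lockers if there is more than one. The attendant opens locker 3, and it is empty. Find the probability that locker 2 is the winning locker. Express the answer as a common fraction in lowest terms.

Apply Bayes' rule, conditioning on where the prize voucher actually is.
If it is in either of lockers 1 and 2 (prior 1/4 each): the attendant has 2 equally likely choices, so probability 1/2; weight (1/4)·(1/2) = 1/8 each.
If it is in locker 3 (prior 1/4): the attendant opened locker 3, so this case is ruled out; weight (1/4)·0 = 0.
If it is in locker 4 (prior 1/4): the attendant has 3 equally likely choices, so probability 1/3; weight (1/4)·(1/3) = 1/12.
The weights sum to 1/3.
So P(the prize voucher in locker 2 | the attendant opened locker 3) = (1/8) / (1/3) = 3/8.

3/8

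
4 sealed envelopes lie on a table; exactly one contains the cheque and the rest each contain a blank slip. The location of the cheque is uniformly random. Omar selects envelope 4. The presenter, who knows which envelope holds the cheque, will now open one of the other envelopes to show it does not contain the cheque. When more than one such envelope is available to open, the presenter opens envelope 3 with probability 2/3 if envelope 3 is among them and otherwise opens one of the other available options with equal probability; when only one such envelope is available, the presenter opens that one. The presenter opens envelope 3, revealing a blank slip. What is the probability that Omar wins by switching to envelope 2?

Condition on the true location of the cheque.
If it is in any of envelopes 1, 2, and 4 (prior 1/4 each): envelope 3 is available, opened with probability 2/3; weight (1/4)·(2/3) = 1/6 each.
If it is in envelope 3 (prior 1/4): the presenter opened envelope 3, so this case is ruled out; weight (1/4)·0 = 0.
The weights sum to 1/2.
So P(the cheque in envelope 2 | the presenter opened envelope 3) = (1/6) / (1/2) = 1/3.

1/3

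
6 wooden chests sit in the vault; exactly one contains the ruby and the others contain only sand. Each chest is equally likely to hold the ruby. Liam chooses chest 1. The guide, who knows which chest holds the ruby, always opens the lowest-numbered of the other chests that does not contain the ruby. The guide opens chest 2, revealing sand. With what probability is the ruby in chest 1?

Condition on the true location of the ruby.
If it is in any of chests 1, 3, 4, 5, and 6 (prior 1/6 each): chest 2 is the lowest-numbered option available, probability 1; weight (1/6)·1 = 1/6 each.
If it is in chest 2 (prior 1/6): the guide opened chest 2, so this case is ruled out; weight (1/6)·0 = 0.
The weights sum to 5/6.
So P(the ruby in chest 1 | the guide opened chest 2) = (1/6) / (5/6) = 1/5.

1/5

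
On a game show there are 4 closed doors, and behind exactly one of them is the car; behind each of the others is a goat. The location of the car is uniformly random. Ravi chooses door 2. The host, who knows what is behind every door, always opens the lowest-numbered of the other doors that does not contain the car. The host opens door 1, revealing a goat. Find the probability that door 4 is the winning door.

1/3

Condition on the true location of the car.
If it is behind door 1 (prior 1/4): the host opened door 1, so this case is ruled out; weight (1/4)·0 = 0.
If it is behind any of doors 2, 3, and 4 (prior 1/4 each): door 1 is the lowest-numbered option available, probability 1; weight (1/4)·1 = 1/4 each.
The weights sum to 3/4.
So P(the car behind door 4 | the host opened door 1) = (1/4) / (3/4) = 1/3.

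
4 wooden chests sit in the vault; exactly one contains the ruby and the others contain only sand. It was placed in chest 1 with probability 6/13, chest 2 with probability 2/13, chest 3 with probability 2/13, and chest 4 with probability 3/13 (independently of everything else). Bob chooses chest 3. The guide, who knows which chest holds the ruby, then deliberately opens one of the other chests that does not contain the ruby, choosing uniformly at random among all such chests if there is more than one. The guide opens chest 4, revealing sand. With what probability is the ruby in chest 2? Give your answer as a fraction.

Condition on the true location of the ruby.
If it is in chest 1 (prior 6/13): the guide has 2 equally likely choices, so probability 1/2; weight (6/13)·(1/2) = 3/13.
If it is in chest 2 (prior 2/13): the guide has 2 equally likely choices, so probability 1/2; weight (2/13)·(1/2) = 1/13.
If it is in chest 3 (prior 2/13): the guide has 3 equally likely choices, so probability 1/3; weight (2/13)·(1/3) = 2/39.
If it is in chest 4 (prior 3/13): the guide opened chest 4, so this case is ruled out; weight (3/13)·0 = 0.
The weights sum to 14/39.
So P(the ruby in chest 2 | the guide opened chest 4) = (1/13) / (14/39) = 3/14.

3/14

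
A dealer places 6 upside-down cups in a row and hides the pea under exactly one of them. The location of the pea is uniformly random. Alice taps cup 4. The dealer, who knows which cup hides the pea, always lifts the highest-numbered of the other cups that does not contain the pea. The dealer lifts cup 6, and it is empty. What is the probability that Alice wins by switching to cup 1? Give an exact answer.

1/5

Condition on the true location of the pea.
If it is under any of cups 1, 2, 3, 4, and 5 (prior 1/6 each): cup 6 is the highest-numbered option available, probability 1; weight (1/6)·1 = 1/6 each.
If it is under cup 6 (prior 1/6): the dealer opened cup 6, so this case is ruled out; weight (1/6)·0 = 0.
The weights sum to 5/6.
So P(the pea under cup 1 | the dealer opened cup 6) = (1/6) / (5/6) = 1/5.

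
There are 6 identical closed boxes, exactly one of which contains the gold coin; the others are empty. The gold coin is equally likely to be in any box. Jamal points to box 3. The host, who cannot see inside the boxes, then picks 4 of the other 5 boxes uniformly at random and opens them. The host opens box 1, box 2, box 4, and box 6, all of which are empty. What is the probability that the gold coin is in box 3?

1/2

Consider each possible location of the gold coin in turn.
If it is in any of boxes 1, 2, 4, and 6 (prior 1/6 each): that box was opened and seen not to hold the prize — ruled out; weight (1/6)·0 = 0 each.
If it is in either of boxes 3 and 5 (prior 1/6 each): the host picks exactly this set with probability 1/5 regardless, and none is the prize; weight (1/6)·(1/5) = 1/30 each.
The weights sum to 1/15.
So P(the gold coin in box 3 | the host opened box 1, box 2, box 4, and box 6) = (1/30) / (1/15) = 1/2.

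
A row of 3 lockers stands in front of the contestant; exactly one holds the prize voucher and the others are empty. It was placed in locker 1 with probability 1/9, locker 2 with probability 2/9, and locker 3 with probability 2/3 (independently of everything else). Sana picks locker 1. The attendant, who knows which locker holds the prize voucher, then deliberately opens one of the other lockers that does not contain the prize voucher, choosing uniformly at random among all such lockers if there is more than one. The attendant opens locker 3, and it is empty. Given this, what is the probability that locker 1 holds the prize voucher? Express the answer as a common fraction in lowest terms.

Condition on the true location of the prize voucher.
If it is in locker 1 (prior 1/9): the attendant has 2 equally likely choices, so probability 1/2; weight (1/9)·(1/2) = 1/18.
If it is in locker 2 (prior 2/9): the attendant has no choice, probability 1; weight (2/9)·1 = 2/9.
If it is in locker 3 (prior 2/3): the attendant opened locker 3, so this case is ruled out; weight (2/3)·0 = 0.
The weights sum to 5/18.
So P(the prize voucher in locker 1 | the attendant opened locker 3) = (1/18) / (5/18) = 1/5.

1/5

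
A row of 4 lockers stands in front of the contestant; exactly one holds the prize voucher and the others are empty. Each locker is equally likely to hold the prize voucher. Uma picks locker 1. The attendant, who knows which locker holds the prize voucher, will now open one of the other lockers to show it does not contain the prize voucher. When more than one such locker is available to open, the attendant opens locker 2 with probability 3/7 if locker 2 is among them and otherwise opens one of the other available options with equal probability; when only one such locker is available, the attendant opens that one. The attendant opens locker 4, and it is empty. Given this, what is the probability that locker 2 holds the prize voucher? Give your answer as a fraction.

Condition on the true location of the prize voucher.
If it is in locker 1 (prior 1/4): locker 2 is available but not opened; locker 4 gets probability (1 − 3/7)/2 = 2/7; weight (1/4)·(2/7) = 1/14.
If it is in locker 2 (prior 1/4): locker 2 holds the prize so is unavailable; the attendant chooses uniformly among the 2 others, probability 1/2; weight (1/4)·(1/2) = 1/8.
If it is in locker 3 (prior 1/4): locker 2 is available but not opened, probability 4/7; weight (1/4)·(4/7) = 1/7.
If it is in locker 4 (prior 1/4): the attendant opened locker 4, so this case is ruled out; weight (1/4)·0 = 0.
The weights sum to 19/56.
So P(the prize voucher in locker 2 | the attendant opened locker 4) = (1/8) / (19/56) = 7/19.

7/19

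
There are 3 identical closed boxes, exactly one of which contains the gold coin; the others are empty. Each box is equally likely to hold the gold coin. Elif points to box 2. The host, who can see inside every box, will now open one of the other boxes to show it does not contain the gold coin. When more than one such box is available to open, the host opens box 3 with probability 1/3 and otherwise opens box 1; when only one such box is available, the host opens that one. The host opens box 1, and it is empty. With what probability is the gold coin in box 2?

Consider each possible location of the gold coin in turn.
If it is in box 1 (prior 1/3): the host opened box 1, so this case is ruled out; weight (1/3)·0 = 0.
If it is in box 2 (prior 1/3): box 3 is available but not opened, probability 2/3; weight (1/3)·(2/3) = 2/9.
If it is in box 3 (prior 1/3): only box 1 is available, probability 1; weight (1/3)·1 = 1/3.
The weights sum to 5/9.
So P(the gold coin in box 2 | the host opened box 1) = (2/9) / (5/9) = 2/5.

2/5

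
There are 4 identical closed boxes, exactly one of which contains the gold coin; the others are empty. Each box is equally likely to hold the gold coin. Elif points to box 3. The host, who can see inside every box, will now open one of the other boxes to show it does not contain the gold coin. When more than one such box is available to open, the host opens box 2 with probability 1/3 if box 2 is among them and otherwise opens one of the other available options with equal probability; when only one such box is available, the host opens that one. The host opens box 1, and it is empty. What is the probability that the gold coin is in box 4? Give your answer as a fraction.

4/9

Apply Bayes' rule, conditioning on where the gold coin actually is.
If it is in box 1 (prior 1/4): the host opened box 1, so this case is ruled out; weight (1/4)·0 = 0.
If it is in box 2 (prior 1/4): box 2 holds the prize so is unavailable; the host chooses uniformly among the 2 others, probability 1/2; weight (1/4)·(1/2) = 1/8.
If it is in box 3 (prior 1/4): box 2 is available but not opened; box 1 gets probability (1 − 1/3)/2 = 1/3; weight (1/4)·(1/3) = 1/12.
If it is in box 4 (prior 1/4): box 2 is available but not opened, probability 2/3; weight (1/4)·(2/3) = 1/6.
The weights sum to 3/8.
So P(the gold coin in box 4 | the host opened box 1) = (1/6) / (3/8) = 4/9.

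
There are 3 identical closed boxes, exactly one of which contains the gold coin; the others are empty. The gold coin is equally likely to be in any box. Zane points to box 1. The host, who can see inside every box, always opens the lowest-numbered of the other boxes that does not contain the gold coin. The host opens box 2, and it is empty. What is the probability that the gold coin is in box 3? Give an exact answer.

Apply Bayes' rule, conditioning on where the gold coin actually is.
If it is in either of boxes 1 and 3 (prior 1/3 each): box 2 is the lowest-numbered option available, probability 1; weight (1/3)·1 = 1/3 each.
If it is in box 2 (prior 1/3): the host opened box 2, so this case is ruled out; weight (1/3)·0 = 0.
The weights sum to 2/3.
So P(the gold coin in box 3 | the host opened box 2) = (1/3) / (2/3) = 1/2.

1/2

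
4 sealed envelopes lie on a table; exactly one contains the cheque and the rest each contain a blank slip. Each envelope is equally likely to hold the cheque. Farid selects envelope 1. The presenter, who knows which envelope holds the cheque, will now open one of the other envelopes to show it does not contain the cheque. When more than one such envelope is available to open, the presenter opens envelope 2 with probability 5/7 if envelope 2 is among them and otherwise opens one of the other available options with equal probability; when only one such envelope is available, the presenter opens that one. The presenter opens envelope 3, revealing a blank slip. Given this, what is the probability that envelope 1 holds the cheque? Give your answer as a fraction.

Apply Bayes' rule, conditioning on where the cheque actually is.
If it is in envelope 1 (prior 1/4): envelope 2 is available but not opened; envelope 3 gets probability (1 − 5/7)/2 = 1/7; weight (1/4)·(1/7) = 1/28.
If it is in envelope 2 (prior 1/4): envelope 2 holds the prize so is unavailable; the presenter chooses uniformly among the 2 others, probability 1/2; weight (1/4)·(1/2) = 1/8.
If it is in envelope 3 (prior 1/4): the presenter opened envelope 3, so this case is ruled out; weight (1/4)·0 = 0.
If it is in envelope 4 (prior 1/4): envelope 2 is available but not opened, probability 2/7; weight (1/4)·(2/7) = 1/14.
The weights sum to 13/56.
So P(the cheque in envelope 1 | the presenter opened envelope 3) = (1/28) / (13/56) = 2/13.

2/13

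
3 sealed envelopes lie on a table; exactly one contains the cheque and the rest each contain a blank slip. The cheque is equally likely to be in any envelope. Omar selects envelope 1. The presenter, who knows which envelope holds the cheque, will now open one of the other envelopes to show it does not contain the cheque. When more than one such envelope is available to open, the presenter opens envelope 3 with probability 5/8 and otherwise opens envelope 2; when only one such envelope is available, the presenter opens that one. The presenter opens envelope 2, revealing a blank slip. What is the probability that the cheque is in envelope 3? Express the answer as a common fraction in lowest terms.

8/11

Apply Bayes' rule, conditioning on where the cheque actually is.
If it is in envelope 1 (prior 1/3): envelope 3 is available but not opened, probability 3/8; weight (1/3)·(3/8) = 1/8.
If it is in envelope 2 (prior 1/3): the presenter opened envelope 2, so this case is ruled out; weight (1/3)·0 = 0.
If it is in envelope 3 (prior 1/3): only envelope 2 is available, probability 1; weight (1/3)·1 = 1/3.
The weights sum to 11/24.
So P(the cheque in envelope 3 | the presenter opened envelope 2) = (1/3) / (11/24) = 8/11.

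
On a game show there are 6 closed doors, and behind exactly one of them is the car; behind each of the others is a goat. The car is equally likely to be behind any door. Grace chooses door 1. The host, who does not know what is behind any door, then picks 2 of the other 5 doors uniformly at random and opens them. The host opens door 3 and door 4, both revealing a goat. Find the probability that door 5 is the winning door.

Because the host chose which doors to open without knowing where the car is, the choice is independent of the prize location. Learning that none of the 2 opened doors holds the car simply rules out those 2 locations and leaves the remaining 4 doors still equally likely by symmetry.
So P(the car behind door 5) = 1/4.

1/4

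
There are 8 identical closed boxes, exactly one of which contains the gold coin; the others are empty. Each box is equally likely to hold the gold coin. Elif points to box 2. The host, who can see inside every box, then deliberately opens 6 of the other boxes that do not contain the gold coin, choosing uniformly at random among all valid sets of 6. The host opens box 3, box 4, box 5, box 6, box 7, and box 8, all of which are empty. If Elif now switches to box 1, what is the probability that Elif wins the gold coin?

7/8

Consider each possible location of the gold coin in turn.
If it is in box 1 (prior 1/8): the host has no choice, probability 1; weight (1/8)·1 = 1/8.
If it is in box 2 (prior 1/8): the host has 7 equally likely choices, so probability 1/7; weight (1/8)·(1/7) = 1/56.
If it is in any of boxes 3, 4, 5, 6, 7, and 8 (prior 1/8 each): that box was opened and seen not to hold the prize — ruled out; weight (1/8)·0 = 0 each.
The weights sum to 1/7.
So P(the gold coin in box 1 | the host opened box 3, box 4, box 5, box 6, box 7, and box 8) = (1/8) / (1/7) = 7/8.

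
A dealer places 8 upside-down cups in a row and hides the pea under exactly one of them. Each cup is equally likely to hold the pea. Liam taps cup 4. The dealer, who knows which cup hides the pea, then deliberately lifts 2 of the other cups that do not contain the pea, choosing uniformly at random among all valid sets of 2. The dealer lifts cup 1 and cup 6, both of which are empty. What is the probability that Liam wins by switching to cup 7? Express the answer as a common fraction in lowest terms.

Consider each possible location of the pea in turn.
If it is under either of cups 1 and 6 (prior 1/8 each): that cup was opened and seen not to hold the prize — ruled out; weight (1/8)·0 = 0 each.
If it is under any of cups 2, 3, 5, 7, and 8 (prior 1/8 each): the dealer has 15 equally likely choices, so probability 1/15; weight (1/8)·(1/15) = 1/120 each.
If it is under cup 4 (prior 1/8): the dealer has 21 equally likely choices, so probability 1/21; weight (1/8)·(1/21) = 1/168.
The weights sum to 1/21.
So P(the pea under cup 7 | the dealer opened cup 1 and cup 6) = (1/120) / (1/21) = 7/40.

7/40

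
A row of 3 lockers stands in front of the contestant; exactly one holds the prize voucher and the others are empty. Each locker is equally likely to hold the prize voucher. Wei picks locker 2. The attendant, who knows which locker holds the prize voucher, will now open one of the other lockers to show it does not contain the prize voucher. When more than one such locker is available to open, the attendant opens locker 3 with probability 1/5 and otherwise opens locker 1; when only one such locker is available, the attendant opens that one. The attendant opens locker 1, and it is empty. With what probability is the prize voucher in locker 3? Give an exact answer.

Apply Bayes' rule, conditioning on where the prize voucher actually is.
If it is in locker 1 (prior 1/3): the attendant opened locker 1, so this case is ruled out; weight (1/3)·0 = 0.
If it is in locker 2 (prior 1/3): locker 3 is available but not opened, probability 4/5; weight (1/3)·(4/5) = 4/15.
If it is in locker 3 (prior 1/3): only locker 1 is available, probability 1; weight (1/3)·1 = 1/3.
The weights sum to 3/5.
So P(the prize voucher in locker 3 | the attendant opened locker 1) = (1/3) / (3/5) = 5/9.

5/9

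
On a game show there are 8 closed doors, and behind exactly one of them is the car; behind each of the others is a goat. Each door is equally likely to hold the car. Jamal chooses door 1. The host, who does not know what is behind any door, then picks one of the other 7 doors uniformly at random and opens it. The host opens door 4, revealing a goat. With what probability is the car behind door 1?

Consider each possible location of the car in turn.
If it is behind any of doors 1, 2, 3, 5, 6, 7, and 8 (prior 1/8 each): the host picks door 4 with probability 1/7 regardless, and it is not the prize; weight (1/8)·(1/7) = 1/56 each.
If it is behind door 4 (prior 1/8): the host opened door 4, so this case is ruled out; weight (1/8)·0 = 0.
The weights sum to 1/8.
So P(the car behind door 1 | the host opened door 4) = (1/56) / (1/8) = 1/7.

1/7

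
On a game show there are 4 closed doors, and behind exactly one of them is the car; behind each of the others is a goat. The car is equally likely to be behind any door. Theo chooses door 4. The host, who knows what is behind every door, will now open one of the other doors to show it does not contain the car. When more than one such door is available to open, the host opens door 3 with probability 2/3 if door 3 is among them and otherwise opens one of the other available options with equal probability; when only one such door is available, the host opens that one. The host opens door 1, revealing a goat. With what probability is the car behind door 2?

1/3

Apply Bayes' rule, conditioning on where the car actually is.
If it is behind door 1 (prior 1/4): the host opened door 1, so this case is ruled out; weight (1/4)·0 = 0.
If it is behind door 2 (prior 1/4): door 3 is available but not opened, probability 1/3; weight (1/4)·(1/3) = 1/12.
If it is behind door 3 (prior 1/4): door 3 holds the prize so is unavailable; the host chooses uniformly among the 2 others, probability 1/2; weight (1/4)·(1/2) = 1/8.
If it is behind door 4 (prior 1/4): door 3 is available but not opened; door 1 gets probability (1 − 2/3)/2 = 1/6; weight (1/4)·(1/6) = 1/24.
The weights sum to 1/4.
So P(the car behind door 2 | the host opened door 1) = (1/12) / (1/4) = 1/3.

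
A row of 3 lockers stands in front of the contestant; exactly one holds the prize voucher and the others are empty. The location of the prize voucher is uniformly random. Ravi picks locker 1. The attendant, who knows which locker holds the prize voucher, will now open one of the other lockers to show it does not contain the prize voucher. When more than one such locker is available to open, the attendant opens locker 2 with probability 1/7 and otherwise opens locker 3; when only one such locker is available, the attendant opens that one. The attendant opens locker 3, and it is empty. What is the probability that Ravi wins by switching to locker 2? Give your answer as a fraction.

7/13

Condition on the true location of the prize voucher.
If it is in locker 1 (prior 1/3): locker 2 is available but not opened, probability 6/7; weight (1/3)·(6/7) = 2/7.
If it is in locker 2 (prior 1/3): only locker 3 is available, probability 1; weight (1/3)·1 = 1/3.
If it is in locker 3 (prior 1/3): the attendant opened locker 3, so this case is ruled out; weight (1/3)·0 = 0.
The weights sum to 13/21.
So P(the prize voucher in locker 2 | the attendant opened locker 3) = (1/3) / (13/21) = 7/13.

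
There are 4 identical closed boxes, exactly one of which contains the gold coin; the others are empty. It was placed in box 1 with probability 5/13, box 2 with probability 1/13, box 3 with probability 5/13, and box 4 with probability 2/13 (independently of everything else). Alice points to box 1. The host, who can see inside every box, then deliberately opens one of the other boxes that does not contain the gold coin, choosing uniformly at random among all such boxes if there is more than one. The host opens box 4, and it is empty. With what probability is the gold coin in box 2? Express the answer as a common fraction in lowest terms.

Apply Bayes' rule, conditioning on where the gold coin actually is.
If it is in box 1 (prior 5/13): the host has 3 equally likely choices, so probability 1/3; weight (5/13)·(1/3) = 5/39.
If it is in box 2 (prior 1/13): the host has 2 equally likely choices, so probability 1/2; weight (1/13)·(1/2) = 1/26.
If it is in box 3 (prior 5/13): the host has 2 equally likely choices, so probability 1/2; weight (5/13)·(1/2) = 5/26.
If it is in box 4 (prior 2/13): the host opened box 4, so this case is ruled out; weight (2/13)·0 = 0.
The weights sum to 14/39.
So P(the gold coin in box 2 | the host opened box 4) = (1/26) / (14/39) = 3/28.

3/28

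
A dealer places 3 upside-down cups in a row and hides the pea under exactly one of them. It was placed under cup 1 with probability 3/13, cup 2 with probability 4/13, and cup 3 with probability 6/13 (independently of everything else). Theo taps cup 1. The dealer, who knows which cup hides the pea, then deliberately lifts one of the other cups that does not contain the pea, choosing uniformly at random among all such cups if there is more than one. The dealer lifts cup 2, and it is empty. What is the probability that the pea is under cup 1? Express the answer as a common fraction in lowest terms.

1/5

Apply Bayes' rule, conditioning on where the pea actually is.
If it is under cup 1 (prior 3/13): the dealer has 2 equally likely choices, so probability 1/2; weight (3/13)·(1/2) = 3/26.
If it is under cup 2 (prior 4/13): the dealer opened cup 2, so this case is ruled out; weight (4/13)·0 = 0.
If it is under cup 3 (prior 6/13): the dealer has no choice, probability 1; weight (6/13)·1 = 6/13.
The weights sum to 15/26.
So P(the pea under cup 1 | the dealer opened cup 2) = (3/26) / (15/26) = 1/5.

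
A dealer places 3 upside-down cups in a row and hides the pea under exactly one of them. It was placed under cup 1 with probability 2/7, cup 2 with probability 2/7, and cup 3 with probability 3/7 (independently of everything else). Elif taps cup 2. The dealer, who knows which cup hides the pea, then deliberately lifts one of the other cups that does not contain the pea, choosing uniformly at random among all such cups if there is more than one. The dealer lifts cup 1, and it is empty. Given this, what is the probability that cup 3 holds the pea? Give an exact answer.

3/4

Condition on the true location of the pea.
If it is under cup 1 (prior 2/7): the dealer opened cup 1, so this case is ruled out; weight (2/7)·0 = 0.
If it is under cup 2 (prior 2/7): the dealer has 2 equally likely choices, so probability 1/2; weight (2/7)·(1/2) = 1/7.
If it is under cup 3 (prior 3/7): the dealer has no choice, probability 1; weight (3/7)·1 = 3/7.
The weights sum to 4/7.
So P(the pea under cup 3 | the dealer opened cup 1) = (3/7) / (4/7) = 3/4.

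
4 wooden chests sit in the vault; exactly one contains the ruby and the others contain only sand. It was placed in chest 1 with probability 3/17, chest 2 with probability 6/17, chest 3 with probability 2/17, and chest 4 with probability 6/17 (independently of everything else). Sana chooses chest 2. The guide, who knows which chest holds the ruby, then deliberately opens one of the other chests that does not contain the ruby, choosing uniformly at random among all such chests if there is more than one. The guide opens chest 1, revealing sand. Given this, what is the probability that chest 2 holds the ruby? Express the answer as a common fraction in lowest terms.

1/3

Consider each possible location of the ruby in turn.
If it is in chest 1 (prior 3/17): the guide opened chest 1, so this case is ruled out; weight (3/17)·0 = 0.
If it is in chest 2 (prior 6/17): the guide has 3 equally likely choices, so probability 1/3; weight (6/17)·(1/3) = 2/17.
If it is in chest 3 (prior 2/17): the guide has 2 equally likely choices, so probability 1/2; weight (2/17)·(1/2) = 1/17.
If it is in chest 4 (prior 6/17): the guide has 2 equally likely choices, so probability 1/2; weight (6/17)·(1/2) = 3/17.
The weights sum to 6/17.
So P(the ruby in chest 2 | the guide opened chest 1) = (2/17) / (6/17) = 1/3.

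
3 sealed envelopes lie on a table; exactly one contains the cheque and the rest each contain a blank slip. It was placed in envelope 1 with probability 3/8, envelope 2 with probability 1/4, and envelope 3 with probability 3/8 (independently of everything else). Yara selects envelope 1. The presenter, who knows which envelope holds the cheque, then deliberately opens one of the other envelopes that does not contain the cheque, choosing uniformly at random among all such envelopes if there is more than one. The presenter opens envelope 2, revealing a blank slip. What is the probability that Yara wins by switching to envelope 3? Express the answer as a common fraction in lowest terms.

2/3

Consider each possible location of the cheque in turn.
If it is in envelope 1 (prior 3/8): the presenter has 2 equally likely choices, so probability 1/2; weight (3/8)·(1/2) = 3/16.
If it is in envelope 2 (prior 1/4): the presenter opened envelope 2, so this case is ruled out; weight (1/4)·0 = 0.
If it is in envelope 3 (prior 3/8): the presenter has no choice, probability 1; weight (3/8)·1 = 3/8.
The weights sum to 9/16.
So P(the cheque in envelope 3 | the presenter opened envelope 2) = (3/8) / (9/16) = 2/3.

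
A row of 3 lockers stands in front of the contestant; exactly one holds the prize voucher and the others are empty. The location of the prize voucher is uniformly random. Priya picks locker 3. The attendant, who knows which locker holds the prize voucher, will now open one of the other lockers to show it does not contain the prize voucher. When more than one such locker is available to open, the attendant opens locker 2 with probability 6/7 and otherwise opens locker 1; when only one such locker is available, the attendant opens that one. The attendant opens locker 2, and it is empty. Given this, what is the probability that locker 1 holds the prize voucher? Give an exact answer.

Apply Bayes' rule, conditioning on where the prize voucher actually is.
If it is in locker 1 (prior 1/3): only locker 2 is available, probability 1; weight (1/3)·1 = 1/3.
If it is in locker 2 (prior 1/3): the attendant opened locker 2, so this case is ruled out; weight (1/3)·0 = 0.
If it is in locker 3 (prior 1/3): locker 2 is available, opened with probability 6/7; weight (1/3)·(6/7) = 2/7.
The weights sum to 13/21.
So P(the prize voucher in locker 1 | the attendant opened locker 2) = (1/3) / (13/21) = 7/13.

7/13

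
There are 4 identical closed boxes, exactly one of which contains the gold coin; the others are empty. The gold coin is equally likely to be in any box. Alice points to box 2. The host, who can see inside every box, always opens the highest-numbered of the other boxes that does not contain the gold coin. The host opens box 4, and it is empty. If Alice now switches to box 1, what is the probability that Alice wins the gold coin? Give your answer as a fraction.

1/3

Apply Bayes' rule, conditioning on where the gold coin actually is.
If it is in any of boxes 1, 2, and 3 (prior 1/4 each): box 4 is the highest-numbered option available, probability 1; weight (1/4)·1 = 1/4 each.
If it is in box 4 (prior 1/4): the host opened box 4, so this case is ruled out; weight (1/4)·0 = 0.
The weights sum to 3/4.
So P(the gold coin in box 1 | the host opened box 4) = (1/4) / (3/4) = 1/3.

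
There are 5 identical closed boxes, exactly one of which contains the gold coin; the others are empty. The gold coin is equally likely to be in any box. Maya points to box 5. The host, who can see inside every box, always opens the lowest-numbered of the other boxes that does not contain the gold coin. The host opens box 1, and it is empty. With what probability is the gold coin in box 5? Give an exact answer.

1/4

Apply Bayes' rule, conditioning on where the gold coin actually is.
If it is in box 1 (prior 1/5): the host opened box 1, so this case is ruled out; weight (1/5)·0 = 0.
If it is in any of boxes 2, 3, 4, and 5 (prior 1/5 each): box 1 is the lowest-numbered option available, probability 1; weight (1/5)·1 = 1/5 each.
The weights sum to 4/5.
So P(the gold coin in box 5 | the host opened box 1) = (1/5) / (4/5) = 1/4.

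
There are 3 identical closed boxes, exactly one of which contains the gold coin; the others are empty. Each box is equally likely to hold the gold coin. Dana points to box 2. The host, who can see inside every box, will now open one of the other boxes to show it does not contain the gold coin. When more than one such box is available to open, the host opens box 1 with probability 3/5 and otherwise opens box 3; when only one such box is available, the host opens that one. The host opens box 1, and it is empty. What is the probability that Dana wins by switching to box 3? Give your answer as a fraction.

5/8

Apply Bayes' rule, conditioning on where the gold coin actually is.
If it is in box 1 (prior 1/3): the host opened box 1, so this case is ruled out; weight (1/3)·0 = 0.
If it is in box 2 (prior 1/3): box 1 is available, opened with probability 3/5; weight (1/3)·(3/5) = 1/5.
If it is in box 3 (prior 1/3): only box 1 is available, probability 1; weight (1/3)·1 = 1/3.
The weights sum to 8/15.
So P(the gold coin in box 3 | the host opened box 1) = (1/3) / (8/15) = 5/8.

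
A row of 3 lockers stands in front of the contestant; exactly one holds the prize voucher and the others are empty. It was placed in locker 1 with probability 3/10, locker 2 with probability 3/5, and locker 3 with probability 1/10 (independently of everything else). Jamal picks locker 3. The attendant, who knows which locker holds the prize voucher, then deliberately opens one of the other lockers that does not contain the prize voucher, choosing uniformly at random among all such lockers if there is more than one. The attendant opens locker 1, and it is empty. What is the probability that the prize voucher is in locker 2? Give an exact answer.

Consider each possible location of the prize voucher in turn.
If it is in locker 1 (prior 3/10): the attendant opened locker 1, so this case is ruled out; weight (3/10)·0 = 0.
If it is in locker 2 (prior 3/5): the attendant has no choice, probability 1; weight (3/5)·1 = 3/5.
If it is in locker 3 (prior 1/10): the attendant has 2 equally likely choices, so probability 1/2; weight (1/10)·(1/2) = 1/20.
The weights sum to 13/20.
So P(the prize voucher in locker 2 | the attendant opened locker 1) = (3/5) / (13/20) = 12/13.

12/13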